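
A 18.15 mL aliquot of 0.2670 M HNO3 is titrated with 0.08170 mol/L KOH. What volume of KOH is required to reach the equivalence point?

n(HNO3) = 0.2670 mol/L x 0.01815 L = 0.004846 mol.
At equivalence n(KOH) = n(HNO3) = 0.004846 mol.
V(KOH) = 0.004846 / 0.08170 = 0.05932 L = 59.3 mL.

59.3 mL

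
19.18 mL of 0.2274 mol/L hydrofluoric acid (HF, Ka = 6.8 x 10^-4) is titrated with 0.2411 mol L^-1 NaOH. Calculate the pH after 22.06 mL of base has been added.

n(acid) = 0.2274 x 0.01918 = 0.004362 mol; n(NaOH) added = 0.2411 x 0.02206 = 0.005319 mol.
Base is in excess by 0.005319 - 0.004362 = 0.0009571 mol in a total volume of 0.04124 L.
[OH^-] = 0.0009571/0.04124 = 0.02321 M, so pOH = 1.63 and pH = 14.00 - 1.63 = 12.37.

12.37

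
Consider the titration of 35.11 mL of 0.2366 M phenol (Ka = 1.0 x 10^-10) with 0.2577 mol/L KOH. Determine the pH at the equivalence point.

11.55

n(C6H5OH) = 0.2366 x 0.03511 = 0.008307 mol; V(KOH) at equivalence = 0.008307/0.2577 = 0.03224 L.
At equivalence all the acid is converted to C6H5O-; total volume = 0.03511 + 0.03224 = 0.06735 L, so [C6H5O-] = 0.008307/0.06735 = 0.1233 M.
Kb = Kw/Ka = 1.0e-14 / 1.0 x 10^-10 = 0.000100.
[OH^-] = sqrt(Kb x [C6H5O-]) = sqrt(0.000100 x 0.1233) = 0.00351 M.
pOH = 2.45, so pH = 14.00 - 2.45 = 11.55.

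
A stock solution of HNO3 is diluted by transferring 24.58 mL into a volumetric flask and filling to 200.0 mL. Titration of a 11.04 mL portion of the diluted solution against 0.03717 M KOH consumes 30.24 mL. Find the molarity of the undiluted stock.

0.828 M

n(KOH) = 0.03717 x 0.03024 = 0.001124 mol.
n(HNO3) in the aliquot = 0.001124 mol.
[diluted HNO3] = 0.001124 / 0.01104 = 0.1018 M.
Dilution factor = 200.0/24.58 = 8.137, so [stock] = 0.1018 x 8.137 = 0.828 M.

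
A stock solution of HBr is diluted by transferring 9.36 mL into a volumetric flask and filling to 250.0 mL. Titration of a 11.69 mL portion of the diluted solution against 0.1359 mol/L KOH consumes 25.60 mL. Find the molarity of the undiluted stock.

n(KOH) = 0.1359 x 0.02560 = 0.003479 mol.
n(HBr) in the aliquot = 0.003479 mol.
[diluted HBr] = 0.003479 / 0.01169 = 0.2976 M.
Dilution factor = 250.0/9.360 = 26.71, so [stock] = 0.2976 x 26.71 = 7.95 M.

7.95 M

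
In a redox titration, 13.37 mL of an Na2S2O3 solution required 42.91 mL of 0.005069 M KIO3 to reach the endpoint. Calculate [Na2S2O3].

0.0976 M

n(KIO3) = 0.005069 x 0.04291 = 0.0002175 mol.
From the balanced equation, 1 mol KIO3 reacts with 6 mol Na2S2O3, so n(Na2S2O3) = 0.0002175 x 6/1 = 0.001305 mol.
[Na2S2O3] = 0.001305 / 0.01337 L = 0.0976 M.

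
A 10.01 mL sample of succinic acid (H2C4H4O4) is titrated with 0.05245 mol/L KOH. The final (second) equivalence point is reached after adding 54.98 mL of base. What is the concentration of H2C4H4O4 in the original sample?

0.144 M

n(KOH) = 0.05245 x 0.05498 = 0.002884 mol.
At the final (second) equivalence point, 2 mol OH^- react per mol H2C4H4O4, so n(H2C4H4O4) = 0.002884 / 2 = 0.001442 mol.
[H2C4H4O4] = 0.001442 / 0.01001 L = 0.144 M.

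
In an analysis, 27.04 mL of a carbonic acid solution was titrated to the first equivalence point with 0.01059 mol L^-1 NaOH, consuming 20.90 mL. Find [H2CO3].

0.00819 M

n(NaOH) = 0.01059 x 0.02090 = 0.0002213 mol.
At the first equivalence point, 1 mol OH^- react per mol H2CO3, so n(H2CO3) = 0.0002213 / 1 = 0.0002213 mol.
[H2CO3] = 0.0002213 / 0.02704 L = 0.00819 M.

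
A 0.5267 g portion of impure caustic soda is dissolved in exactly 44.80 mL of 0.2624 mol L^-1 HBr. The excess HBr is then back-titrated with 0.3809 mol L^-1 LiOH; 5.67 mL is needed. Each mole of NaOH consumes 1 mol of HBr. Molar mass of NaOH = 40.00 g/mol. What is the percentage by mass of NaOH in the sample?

72.9%

Total n(HBr) added = 0.2624 x 0.04480 = 0.01176 mol.
n(LiOH) used = 0.3809 x 0.005670 = 0.002160 mol, which equals the excess n(HBr).
So n(HBr) consumed by the sample = 0.01176 - 0.002160 = 0.009596 mol.
n(NaOH) = 0.009596 / 1 = 0.009596 mol.
mass NaOH = 0.009596 x 40.00 = 0.3838 g, so %NaOH = 0.3838/0.5267 x 100 = 72.9%.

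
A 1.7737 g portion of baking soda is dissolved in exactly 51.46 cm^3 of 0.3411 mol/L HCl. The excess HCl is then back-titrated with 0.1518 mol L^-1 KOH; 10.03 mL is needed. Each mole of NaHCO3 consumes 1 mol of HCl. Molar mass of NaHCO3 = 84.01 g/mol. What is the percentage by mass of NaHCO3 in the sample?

Total n(HCl) added = 0.3411 x 0.05146 = 0.01755 mol.
n(KOH) used = 0.1518 x 0.01003 = 0.001523 mol, which equals the excess n(HCl).
So n(HCl) consumed by the sample = 0.01755 - 0.001523 = 0.01603 mol.
n(NaHCO3) = 0.01603 / 1 = 0.01603 mol.
mass NaHCO3 = 0.01603 x 84.01 = 1.347 g, so %NaHCO3 = 1.347/1.7737 x 100 = 75.9%.

75.9%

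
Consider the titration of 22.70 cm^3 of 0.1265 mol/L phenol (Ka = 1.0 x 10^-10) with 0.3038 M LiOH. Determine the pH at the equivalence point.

n(C6H5OH) = 0.1265 x 0.02270 = 0.002872 mol; V(LiOH) at equivalence = 0.002872/0.3038 = 0.009452 L.
At equivalence all the acid is converted to C6H5O-; total volume = 0.02270 + 0.009452 = 0.03215 L, so [C6H5O-] = 0.002872/0.03215 = 0.08931 M.
Kb = Kw/Ka = 1.0e-14 / 1.0 x 10^-10 = 0.000100.
[OH^-] = sqrt(Kb x [C6H5O-]) = sqrt(0.000100 x 0.08931) = 0.00299 M.
pOH = 2.52, so pH = 14.00 - 2.52 = 11.48.

11.48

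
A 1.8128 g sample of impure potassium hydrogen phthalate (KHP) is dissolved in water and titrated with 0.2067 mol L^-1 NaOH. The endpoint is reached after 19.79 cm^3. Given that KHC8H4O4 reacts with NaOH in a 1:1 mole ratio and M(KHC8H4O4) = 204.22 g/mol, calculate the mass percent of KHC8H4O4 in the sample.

n(NaOH) = 0.2067 x 0.01979 = 0.004091 mol.
n(KHC8H4O4) = 0.004091 / 1 = 0.004091 mol.
mass of KHC8H4O4 = 0.004091 x 204.22 = 0.8354 g.
% purity = 0.8354 / 1.8128 x 100 = 46.1%.

46.1%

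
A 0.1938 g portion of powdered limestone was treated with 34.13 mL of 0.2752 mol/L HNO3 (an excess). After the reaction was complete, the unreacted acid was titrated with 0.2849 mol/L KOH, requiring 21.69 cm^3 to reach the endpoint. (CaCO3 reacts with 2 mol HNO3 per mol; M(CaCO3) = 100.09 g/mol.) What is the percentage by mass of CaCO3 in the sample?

83.0%

Total n(HNO3) added = 0.2752 x 0.03413 = 0.009393 mol.
n(KOH) used = 0.2849 x 0.02169 = 0.006179 mol, which equals the excess n(HNO3).
So n(HNO3) consumed by the sample = 0.009393 - 0.006179 = 0.003213 mol.
n(CaCO3) = 0.003213 / 2 = 0.001607 mol.
mass CaCO3 = 0.001607 x 100.09 = 0.1608 g, so %CaCO3 = 0.1608/0.1938 x 100 = 83.0%.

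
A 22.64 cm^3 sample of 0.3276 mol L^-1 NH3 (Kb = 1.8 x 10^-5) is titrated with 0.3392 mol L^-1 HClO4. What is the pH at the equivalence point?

5.02

n(NH3) = 0.3276 x 0.02264 = 0.007417 mol; V(HClO4) at equivalence = 0.007417/0.3392 = 0.02187 L.
At equivalence the base is fully converted to NH4+; total volume = 0.04451 L, so [NH4+] = 0.007417/0.04451 = 0.1666 M.
Ka(NH4+) = Kw/Kb = 1.0e-14 / 1.8 x 10^-5 = 5.56e-10.
[H^+] = sqrt(Ka x [NH4+]) = sqrt(5.56e-10 x 0.1666) = 9.62e-6 M.
pH = -log(9.62e-6) = 5.02.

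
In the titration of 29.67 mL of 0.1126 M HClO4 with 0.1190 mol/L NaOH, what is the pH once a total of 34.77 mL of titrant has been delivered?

12.09

n(acid) = 0.1126 x 0.02967 = 0.003341 mol; n(NaOH) added = 0.1190 x 0.03477 = 0.004138 mol.
Base is in excess by 0.004138 - 0.003341 = 0.0007968 mol in a total volume of 0.06444 L.
[OH^-] = 0.0007968/0.06444 = 0.01236 M, so pOH = 1.91 and pH = 14.00 - 1.91 = 12.09.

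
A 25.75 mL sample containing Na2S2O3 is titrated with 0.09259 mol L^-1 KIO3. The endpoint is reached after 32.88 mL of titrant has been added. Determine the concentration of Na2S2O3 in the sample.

n(KIO3) = 0.09259 x 0.03288 = 0.003044 mol.
From the balanced equation, 1 mol KIO3 reacts with 6 mol Na2S2O3, so n(Na2S2O3) = 0.003044 x 6/1 = 0.01827 mol.
[Na2S2O3] = 0.01827 / 0.02575 L = 0.709 M.

0.709 M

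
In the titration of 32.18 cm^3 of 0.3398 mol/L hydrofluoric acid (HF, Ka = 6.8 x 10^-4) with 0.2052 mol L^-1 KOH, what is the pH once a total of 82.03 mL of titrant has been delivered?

n(acid) = 0.3398 x 0.03218 = 0.01093 mol; n(KOH) added = 0.2052 x 0.08203 = 0.01683 mol.
Base is in excess by 0.01683 - 0.01093 = 0.005898 mol in a total volume of 0.1142 L.
[OH^-] = 0.005898/0.1142 = 0.05164 M, so pOH = 1.29 and pH = 14.00 - 1.29 = 12.71.

12.71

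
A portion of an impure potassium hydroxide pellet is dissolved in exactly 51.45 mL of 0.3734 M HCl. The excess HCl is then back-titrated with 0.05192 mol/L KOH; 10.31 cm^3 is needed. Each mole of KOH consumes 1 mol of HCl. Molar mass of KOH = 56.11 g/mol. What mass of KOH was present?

1.05 g

Total n(HCl) added = 0.3734 x 0.05145 = 0.01921 mol.
n(KOH) used = 0.05192 x 0.01031 = 0.0005353 mol, which equals the excess n(HCl).
So n(HCl) consumed by the sample = 0.01921 - 0.0005353 = 0.01868 mol.
n(KOH) = 0.01868 / 1 = 0.01868 mol.
mass = 0.01868 mol x 56.11 g/mol = 1.05 g.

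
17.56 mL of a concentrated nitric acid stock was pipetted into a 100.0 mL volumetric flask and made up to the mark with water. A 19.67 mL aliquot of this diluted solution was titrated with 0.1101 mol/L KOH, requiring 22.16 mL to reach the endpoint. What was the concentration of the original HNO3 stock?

n(KOH) = 0.1101 x 0.02216 = 0.002440 mol.
n(HNO3) in the aliquot = 0.002440 mol.
[diluted HNO3] = 0.002440 / 0.01967 = 0.1240 M.
Dilution factor = 100.0/17.56 = 5.695, so [stock] = 0.1240 x 5.695 = 0.706 M.

0.706 M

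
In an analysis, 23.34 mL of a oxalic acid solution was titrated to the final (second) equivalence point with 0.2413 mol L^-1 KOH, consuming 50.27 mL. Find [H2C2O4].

0.260 M

n(KOH) = 0.2413 x 0.05027 = 0.01213 mol.
At the final (second) equivalence point, 2 mol OH^- react per mol H2C2O4, so n(H2C2O4) = 0.01213 / 2 = 0.006065 mol.
[H2C2O4] = 0.006065 / 0.02334 L = 0.260 M.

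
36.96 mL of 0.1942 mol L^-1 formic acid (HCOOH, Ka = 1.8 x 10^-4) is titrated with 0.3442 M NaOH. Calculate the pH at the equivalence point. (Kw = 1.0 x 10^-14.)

8.42

n(HCOOH) = 0.1942 x 0.03696 = 0.007178 mol; V(NaOH) at equivalence = 0.007178/0.3442 = 0.02085 L.
At equivalence all the acid is converted to HCOO-; total volume = 0.03696 + 0.02085 = 0.05781 L, so [HCOO-] = 0.007178/0.05781 = 0.1242 M.
Kb = Kw/Ka = 1.0e-14 / 1.8 x 10^-4 = 5.56e-11.
[OH^-] = sqrt(Kb x [HCOO-]) = sqrt(5.56e-11 x 0.1242) = 2.63e-6 M.
pOH = 5.58, so pH = 14.00 - 5.58 = 8.42.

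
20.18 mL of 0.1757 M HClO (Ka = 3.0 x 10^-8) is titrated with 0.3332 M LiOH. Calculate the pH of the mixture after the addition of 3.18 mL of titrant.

Initial n(HClO) = 0.1757 x 0.02018 = 0.003546 mol.
n(LiOH) added = 0.3332 x 0.003180 = 0.001060 mol, converting that many moles of HClO to ClO-.
Remaining n(HClO) = 0.002486 mol; n(ClO-) = 0.001060 mol.
By Henderson-Hasselbalch, pH = pKa + log([A^-]/[HA]) = 7.52 + log(0.001060/0.002486) = 7.52 + (-0.37) = 7.15.

7.15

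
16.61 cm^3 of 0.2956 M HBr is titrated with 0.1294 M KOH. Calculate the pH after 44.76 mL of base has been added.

n(acid) = 0.2956 x 0.01661 = 0.004910 mol; n(KOH) added = 0.1294 x 0.04476 = 0.005792 mol.
Base is in excess by 0.005792 - 0.004910 = 0.0008820 mol in a total volume of 0.06137 L.
[OH^-] = 0.0008820/0.06137 = 0.01437 M, so pOH = 1.84 and pH = 14.00 - 1.84 = 12.16.

12.16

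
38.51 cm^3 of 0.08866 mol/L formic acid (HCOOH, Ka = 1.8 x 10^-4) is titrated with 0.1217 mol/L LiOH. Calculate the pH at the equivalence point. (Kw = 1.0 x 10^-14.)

8.23

n(HCOOH) = 0.08866 x 0.03851 = 0.003414 mol; V(LiOH) at equivalence = 0.003414/0.1217 = 0.02806 L.
At equivalence all the acid is converted to HCOO-; total volume = 0.03851 + 0.02806 = 0.06657 L, so [HCOO-] = 0.003414/0.06657 = 0.05129 M.
Kb = Kw/Ka = 1.0e-14 / 1.8 x 10^-4 = 5.56e-11.
[OH^-] = sqrt(Kb x [HCOO-]) = sqrt(5.56e-11 x 0.05129) = 1.69e-6 M.
pOH = 5.77, so pH = 14.00 - 5.77 = 8.23.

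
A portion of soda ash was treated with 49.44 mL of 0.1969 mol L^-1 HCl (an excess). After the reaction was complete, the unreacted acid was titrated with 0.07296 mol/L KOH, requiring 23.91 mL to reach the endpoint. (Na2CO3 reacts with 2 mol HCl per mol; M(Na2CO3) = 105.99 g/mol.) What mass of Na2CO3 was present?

Total n(HCl) added = 0.1969 x 0.04944 = 0.009735 mol.
n(KOH) used = 0.07296 x 0.02391 = 0.001744 mol, which equals the excess n(HCl).
So n(HCl) consumed by the sample = 0.009735 - 0.001744 = 0.007990 mol.
n(Na2CO3) = 0.007990 / 2 = 0.003995 mol.
mass = 0.003995 mol x 105.99 g/mol = 0.423 g.

0.423 g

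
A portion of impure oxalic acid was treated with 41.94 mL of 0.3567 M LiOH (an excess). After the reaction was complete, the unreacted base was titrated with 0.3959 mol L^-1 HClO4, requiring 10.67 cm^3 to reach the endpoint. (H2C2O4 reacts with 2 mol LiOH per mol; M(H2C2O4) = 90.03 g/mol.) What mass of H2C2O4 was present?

Total n(LiOH) added = 0.3567 x 0.04194 = 0.01496 mol.
n(HClO4) used = 0.3959 x 0.01067 = 0.004224 mol, which equals the excess n(LiOH).
So n(LiOH) consumed by the sample = 0.01496 - 0.004224 = 0.01074 mol.
n(H2C2O4) = 0.01074 / 2 = 0.005368 mol.
mass = 0.005368 mol x 90.03 g/mol = 0.483 g.

0.483 g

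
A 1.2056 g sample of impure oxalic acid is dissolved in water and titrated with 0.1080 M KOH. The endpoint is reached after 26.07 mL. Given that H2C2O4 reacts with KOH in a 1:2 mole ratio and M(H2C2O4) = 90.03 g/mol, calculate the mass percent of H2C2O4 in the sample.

10.5%

n(KOH) = 0.1080 x 0.02607 = 0.002816 mol.
n(H2C2O4) = 0.002816 / 2 = 0.001408 mol.
mass of H2C2O4 = 0.001408 x 90.03 = 0.1267 g.
% purity = 0.1267 / 1.2056 x 100 = 10.5%.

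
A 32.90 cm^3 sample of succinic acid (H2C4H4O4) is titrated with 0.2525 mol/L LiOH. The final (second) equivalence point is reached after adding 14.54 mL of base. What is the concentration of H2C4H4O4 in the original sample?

n(LiOH) = 0.2525 x 0.01454 = 0.003671 mol.
At the final (second) equivalence point, 2 mol OH^- react per mol H2C4H4O4, so n(H2C4H4O4) = 0.003671 / 2 = 0.001836 mol.
[H2C4H4O4] = 0.001836 / 0.03290 L = 0.0558 M.

0.0558 M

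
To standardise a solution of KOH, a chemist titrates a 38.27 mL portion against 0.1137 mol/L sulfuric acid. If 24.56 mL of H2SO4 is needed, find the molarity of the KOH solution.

0.146 M

n(H2SO4) delivered = 0.1137 x 0.02456 = 0.002792 mol.
The reaction is 2 KOH + 1 H2SO4, so n(KOH) = 0.002792 x 2/1 = 0.005585 mol.
[KOH] = 0.005585 mol / 0.03827 L = 0.146 M.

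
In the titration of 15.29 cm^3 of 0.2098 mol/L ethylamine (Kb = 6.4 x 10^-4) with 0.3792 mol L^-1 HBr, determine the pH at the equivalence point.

5.84

n(C2H5NH2) = 0.2098 x 0.01529 = 0.003208 mol; V(HBr) at equivalence = 0.003208/0.3792 = 0.008459 L.
At equivalence the base is fully converted to C2H5NH3+; total volume = 0.02375 L, so [C2H5NH3+] = 0.003208/0.02375 = 0.1351 M.
Ka(C2H5NH3+) = Kw/Kb = 1.0e-14 / 6.4 x 10^-4 = 1.56e-11.
[H^+] = sqrt(Ka x [C2H5NH3+]) = sqrt(1.56e-11 x 0.1351) = 1.45e-6 M.
pH = -log(1.45e-6) = 5.84.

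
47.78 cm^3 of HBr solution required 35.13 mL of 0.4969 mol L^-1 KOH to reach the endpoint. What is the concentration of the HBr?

n(KOH) delivered = 0.4969 x 0.03513 = 0.01746 mol.
For a 1:1 reaction, n(HBr) = 0.01746 mol.
[HBr] = 0.01746 mol / 0.04778 L = 0.365 M.

0.365 M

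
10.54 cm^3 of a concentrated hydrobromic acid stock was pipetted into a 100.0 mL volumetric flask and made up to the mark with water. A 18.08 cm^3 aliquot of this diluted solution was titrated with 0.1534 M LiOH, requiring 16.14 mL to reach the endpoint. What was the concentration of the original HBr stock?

n(LiOH) = 0.1534 x 0.01614 = 0.002476 mol.
n(HBr) in the aliquot = 0.002476 mol.
[diluted HBr] = 0.002476 / 0.01808 = 0.1369 M.
Dilution factor = 100.0/10.54 = 9.488, so [stock] = 0.1369 x 9.488 = 1.30 M.

1.30 M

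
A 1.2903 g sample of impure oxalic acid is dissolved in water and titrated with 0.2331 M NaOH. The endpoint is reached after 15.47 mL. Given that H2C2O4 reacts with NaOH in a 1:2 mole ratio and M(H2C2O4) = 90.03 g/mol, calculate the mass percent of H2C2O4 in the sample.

n(NaOH) = 0.2331 x 0.01547 = 0.003606 mol.
n(H2C2O4) = 0.003606 / 2 = 0.001803 mol.
mass of H2C2O4 = 0.001803 x 90.03 = 0.1623 g.
% purity = 0.1623 / 1.2903 x 100 = 12.6%.

12.6%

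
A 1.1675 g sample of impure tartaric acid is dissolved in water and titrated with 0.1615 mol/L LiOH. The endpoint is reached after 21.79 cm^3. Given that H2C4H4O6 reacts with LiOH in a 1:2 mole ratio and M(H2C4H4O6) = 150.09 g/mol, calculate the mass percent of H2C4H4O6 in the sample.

22.6%

n(LiOH) = 0.1615 x 0.02179 = 0.003519 mol.
n(H2C4H4O6) = 0.003519 / 2 = 0.001760 mol.
mass of H2C4H4O6 = 0.001760 x 150.09 = 0.2641 g.
% purity = 0.2641 / 1.1675 x 100 = 22.6%.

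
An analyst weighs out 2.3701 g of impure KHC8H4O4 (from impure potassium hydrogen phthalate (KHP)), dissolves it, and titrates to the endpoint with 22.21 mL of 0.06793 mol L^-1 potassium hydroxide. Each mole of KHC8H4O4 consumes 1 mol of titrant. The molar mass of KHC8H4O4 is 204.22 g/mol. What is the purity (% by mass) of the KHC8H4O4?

n(KOH) = 0.06793 x 0.02221 = 0.001509 mol.
n(KHC8H4O4) = 0.001509 / 1 = 0.001509 mol.
mass of KHC8H4O4 = 0.001509 x 204.22 = 0.3081 g.
% purity = 0.3081 / 2.3701 x 100 = 13.0%.

13.0%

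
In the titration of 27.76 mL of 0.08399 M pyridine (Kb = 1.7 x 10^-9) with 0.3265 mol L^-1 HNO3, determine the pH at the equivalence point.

n(C5H5N) = 0.08399 x 0.02776 = 0.002332 mol; V(HNO3) at equivalence = 0.002332/0.3265 = 0.007141 L.
At equivalence the base is fully converted to C5H5NH+; total volume = 0.03490 L, so [C5H5NH+] = 0.002332/0.03490 = 0.06680 M.
Ka(C5H5NH+) = Kw/Kb = 1.0e-14 / 1.7 x 10^-9 = 5.88e-6.
[H^+] = sqrt(Ka x [C5H5NH+]) = sqrt(5.88e-6 x 0.06680) = 0.000627 M.
pH = -log(0.000627) = 3.20.

3.20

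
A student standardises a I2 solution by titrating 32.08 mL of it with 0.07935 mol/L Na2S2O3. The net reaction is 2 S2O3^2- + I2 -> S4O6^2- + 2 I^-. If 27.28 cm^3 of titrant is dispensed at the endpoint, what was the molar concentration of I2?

0.0337 M

n(Na2S2O3) = 0.07935 x 0.02728 = 0.002165 mol.
From the balanced equation, 2 mol Na2S2O3 reacts with 1 mol I2, so n(I2) = 0.002165 x 1/2 = 0.001082 mol.
[I2] = 0.001082 / 0.03208 L = 0.0337 M.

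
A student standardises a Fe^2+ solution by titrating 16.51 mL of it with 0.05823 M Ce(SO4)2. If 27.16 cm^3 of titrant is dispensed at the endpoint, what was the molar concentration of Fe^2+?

0.0958 M

n(Ce(SO4)2) = 0.05823 x 0.02716 = 0.001582 mol.
From the balanced equation, 1 mol Ce(SO4)2 reacts with 1 mol Fe^2+, so n(Fe^2+) = 0.001582 x 1/1 = 0.001582 mol.
[Fe^2+] = 0.001582 / 0.01651 L = 0.0958 M.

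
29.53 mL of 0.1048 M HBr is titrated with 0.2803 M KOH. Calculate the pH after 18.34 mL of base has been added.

12.63

n(acid) = 0.1048 x 0.02953 = 0.003095 mol; n(KOH) added = 0.2803 x 0.01834 = 0.005141 mol.
Base is in excess by 0.005141 - 0.003095 = 0.002046 mol in a total volume of 0.04787 L.
[OH^-] = 0.002046/0.04787 = 0.04274 M, so pOH = 1.37 and pH = 14.00 - 1.37 = 12.63.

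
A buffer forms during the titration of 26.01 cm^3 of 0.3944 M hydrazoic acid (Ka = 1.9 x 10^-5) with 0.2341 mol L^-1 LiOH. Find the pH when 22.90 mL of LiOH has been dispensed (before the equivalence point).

4.76

Initial n(HN3) = 0.3944 x 0.02601 = 0.01026 mol.
n(LiOH) added = 0.2341 x 0.02290 = 0.005361 mol, converting that many moles of HN3 to N3-.
Remaining n(HN3) = 0.004897 mol; n(N3-) = 0.005361 mol.
By Henderson-Hasselbalch, pH = pKa + log([A^-]/[HA]) = 4.72 + log(0.005361/0.004897) = 4.72 + (+0.04) = 4.76.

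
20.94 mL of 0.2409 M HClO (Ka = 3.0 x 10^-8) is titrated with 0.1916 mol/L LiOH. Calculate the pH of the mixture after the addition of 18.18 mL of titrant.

7.87

Initial n(HClO) = 0.2409 x 0.02094 = 0.005044 mol.
n(LiOH) added = 0.1916 x 0.01818 = 0.003483 mol, converting that many moles of HClO to ClO-.
Remaining n(HClO) = 0.001561 mol; n(ClO-) = 0.003483 mol.
By Henderson-Hasselbalch, pH = pKa + log([A^-]/[HA]) = 7.52 + log(0.003483/0.001561) = 7.52 + (+0.35) = 7.87.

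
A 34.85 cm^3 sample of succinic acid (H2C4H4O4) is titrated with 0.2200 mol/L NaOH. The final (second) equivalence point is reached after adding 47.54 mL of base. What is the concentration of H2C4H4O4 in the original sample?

n(NaOH) = 0.2200 x 0.04754 = 0.01046 mol.
At the final (second) equivalence point, 2 mol OH^- react per mol H2C4H4O4, so n(H2C4H4O4) = 0.01046 / 2 = 0.005229 mol.
[H2C4H4O4] = 0.005229 / 0.03485 L = 0.150 M.

0.150 M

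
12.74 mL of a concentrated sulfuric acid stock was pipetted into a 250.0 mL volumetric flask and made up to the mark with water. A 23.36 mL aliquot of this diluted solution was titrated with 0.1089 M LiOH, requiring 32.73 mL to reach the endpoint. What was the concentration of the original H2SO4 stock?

1.50 M

n(LiOH) = 0.1089 x 0.03273 = 0.003564 mol.
n(H2SO4) in the aliquot = 0.003564 x 1/2 = 0.001782 mol.
[diluted H2SO4] = 0.001782 / 0.02336 = 0.07629 M.
Dilution factor = 250.0/12.74 = 19.62, so [stock] = 0.07629 x 19.62 = 1.50 M.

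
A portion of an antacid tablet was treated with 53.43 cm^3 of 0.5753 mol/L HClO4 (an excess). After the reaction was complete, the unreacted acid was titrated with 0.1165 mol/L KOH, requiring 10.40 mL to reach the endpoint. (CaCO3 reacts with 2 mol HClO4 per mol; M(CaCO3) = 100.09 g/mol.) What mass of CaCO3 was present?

1.48 g

Total n(HClO4) added = 0.5753 x 0.05343 = 0.03074 mol.
n(KOH) used = 0.1165 x 0.01040 = 0.001212 mol, which equals the excess n(HClO4).
So n(HClO4) consumed by the sample = 0.03074 - 0.001212 = 0.02953 mol.
n(CaCO3) = 0.02953 / 2 = 0.01476 mol.
mass = 0.01476 mol x 100.09 g/mol = 1.48 g.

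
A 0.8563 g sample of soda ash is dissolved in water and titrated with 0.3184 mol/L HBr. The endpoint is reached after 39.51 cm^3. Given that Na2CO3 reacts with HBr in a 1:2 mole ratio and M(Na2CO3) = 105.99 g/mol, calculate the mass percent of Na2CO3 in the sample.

77.9%

n(HBr) = 0.3184 x 0.03951 = 0.01258 mol.
n(Na2CO3) = 0.01258 / 2 = 0.006290 mol.
mass of Na2CO3 = 0.006290 x 105.99 = 0.6667 g.
% purity = 0.6667 / 0.8563 x 100 = 77.9%.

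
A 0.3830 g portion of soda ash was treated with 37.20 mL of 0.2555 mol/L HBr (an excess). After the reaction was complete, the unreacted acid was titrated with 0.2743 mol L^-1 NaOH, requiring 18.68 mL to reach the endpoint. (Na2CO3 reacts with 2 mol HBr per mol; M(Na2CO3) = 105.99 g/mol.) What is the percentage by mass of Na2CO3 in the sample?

60.6%

Total n(HBr) added = 0.2555 x 0.03720 = 0.009505 mol.
n(NaOH) used = 0.2743 x 0.01868 = 0.005124 mol, which equals the excess n(HBr).
So n(HBr) consumed by the sample = 0.009505 - 0.005124 = 0.004381 mol.
n(Na2CO3) = 0.004381 / 2 = 0.002190 mol.
mass Na2CO3 = 0.002190 x 105.99 = 0.2322 g, so %Na2CO3 = 0.2322/0.3830 x 100 = 60.6%.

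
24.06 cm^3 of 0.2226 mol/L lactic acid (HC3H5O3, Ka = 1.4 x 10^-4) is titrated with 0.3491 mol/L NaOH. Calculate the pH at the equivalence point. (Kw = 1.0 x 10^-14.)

8.49

n(HC3H5O3) = 0.2226 x 0.02406 = 0.005356 mol; V(NaOH) at equivalence = 0.005356/0.3491 = 0.01534 L.
At equivalence all the acid is converted to C3H5O3-; total volume = 0.02406 + 0.01534 = 0.03940 L, so [C3H5O3-] = 0.005356/0.03940 = 0.1359 M.
Kb = Kw/Ka = 1.0e-14 / 1.4 x 10^-4 = 7.14e-11.
[OH^-] = sqrt(Kb x [C3H5O3-]) = sqrt(7.14e-11 x 0.1359) = 3.12e-6 M.
pOH = 5.51, so pH = 14.00 - 5.51 = 8.49.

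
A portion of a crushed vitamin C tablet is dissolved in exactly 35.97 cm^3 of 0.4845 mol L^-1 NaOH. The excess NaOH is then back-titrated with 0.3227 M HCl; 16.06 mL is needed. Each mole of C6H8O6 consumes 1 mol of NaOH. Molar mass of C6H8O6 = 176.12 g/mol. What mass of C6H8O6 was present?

Total n(NaOH) added = 0.4845 x 0.03597 = 0.01743 mol.
n(HCl) used = 0.3227 x 0.01606 = 0.005183 mol, which equals the excess n(NaOH).
So n(NaOH) consumed by the sample = 0.01743 - 0.005183 = 0.01224 mol.
n(C6H8O6) = 0.01224 / 1 = 0.01224 mol.
mass = 0.01224 mol x 176.12 g/mol = 2.16 g.

2.16 g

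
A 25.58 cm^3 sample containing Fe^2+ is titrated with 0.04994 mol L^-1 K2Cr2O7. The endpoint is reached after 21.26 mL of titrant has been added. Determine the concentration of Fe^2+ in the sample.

n(K2Cr2O7) = 0.04994 x 0.02126 = 0.001062 mol.
From the balanced equation, 1 mol K2Cr2O7 reacts with 6 mol Fe^2+, so n(Fe^2+) = 0.001062 x 6/1 = 0.006370 mol.
[Fe^2+] = 0.006370 / 0.02558 L = 0.249 M.

0.249 M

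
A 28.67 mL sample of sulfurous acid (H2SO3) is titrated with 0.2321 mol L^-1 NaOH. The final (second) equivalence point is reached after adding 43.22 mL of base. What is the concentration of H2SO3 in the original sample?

0.175 M

n(NaOH) = 0.2321 x 0.04322 = 0.01003 mol.
At the final (second) equivalence point, 2 mol OH^- react per mol H2SO3, so n(H2SO3) = 0.01003 / 2 = 0.005016 mol.
[H2SO3] = 0.005016 / 0.02867 L = 0.175 M.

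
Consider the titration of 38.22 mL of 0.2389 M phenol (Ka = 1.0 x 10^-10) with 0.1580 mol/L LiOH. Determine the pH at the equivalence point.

11.49

n(C6H5OH) = 0.2389 x 0.03822 = 0.009131 mol; V(LiOH) at equivalence = 0.009131/0.1580 = 0.05779 L.
At equivalence all the acid is converted to C6H5O-; total volume = 0.03822 + 0.05779 = 0.09601 L, so [C6H5O-] = 0.009131/0.09601 = 0.09510 M.
Kb = Kw/Ka = 1.0e-14 / 1.0 x 10^-10 = 0.000100.
[OH^-] = sqrt(Kb x [C6H5O-]) = sqrt(0.000100 x 0.09510) = 0.00308 M.
pOH = 2.51, so pH = 14.00 - 2.51 = 11.49.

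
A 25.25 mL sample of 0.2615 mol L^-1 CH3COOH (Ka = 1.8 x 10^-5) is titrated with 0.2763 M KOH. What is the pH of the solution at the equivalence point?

8.94

n(CH3COOH) = 0.2615 x 0.02525 = 0.006603 mol; V(KOH) at equivalence = 0.006603/0.2763 = 0.02390 L.
At equivalence all the acid is converted to CH3COO-; total volume = 0.02525 + 0.02390 = 0.04915 L, so [CH3COO-] = 0.006603/0.04915 = 0.1343 M.
Kb = Kw/Ka = 1.0e-14 / 1.8 x 10^-5 = 5.56e-10.
[OH^-] = sqrt(Kb x [CH3COO-]) = sqrt(5.56e-10 x 0.1343) = 8.64e-6 M.
pOH = 5.06, so pH = 14.00 - 5.06 = 8.94.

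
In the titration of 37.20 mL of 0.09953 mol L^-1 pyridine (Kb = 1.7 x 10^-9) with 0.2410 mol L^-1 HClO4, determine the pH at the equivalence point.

n(C5H5N) = 0.09953 x 0.03720 = 0.003703 mol; V(HClO4) at equivalence = 0.003703/0.2410 = 0.01536 L.
At equivalence the base is fully converted to C5H5NH+; total volume = 0.05256 L, so [C5H5NH+] = 0.003703/0.05256 = 0.07044 M.
Ka(C5H5NH+) = Kw/Kb = 1.0e-14 / 1.7 x 10^-9 = 5.88e-6.
[H^+] = sqrt(Ka x [C5H5NH+]) = sqrt(5.88e-6 x 0.07044) = 0.000644 M.
pH = -log(0.000644) = 3.19.

3.19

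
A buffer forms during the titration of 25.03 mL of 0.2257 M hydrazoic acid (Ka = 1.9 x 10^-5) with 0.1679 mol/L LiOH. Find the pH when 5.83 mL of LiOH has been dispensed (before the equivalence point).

4.04

Initial n(HN3) = 0.2257 x 0.02503 = 0.005649 mol.
n(LiOH) added = 0.1679 x 0.005830 = 0.0009789 mol, converting that many moles of HN3 to N3-.
Remaining n(HN3) = 0.004670 mol; n(N3-) = 0.0009789 mol.
By Henderson-Hasselbalch, pH = pKa + log([A^-]/[HA]) = 4.72 + log(0.0009789/0.004670) = 4.72 + (-0.68) = 4.04.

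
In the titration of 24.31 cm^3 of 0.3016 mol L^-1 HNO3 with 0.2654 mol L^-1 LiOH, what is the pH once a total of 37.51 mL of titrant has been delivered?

n(acid) = 0.3016 x 0.02431 = 0.007332 mol; n(LiOH) added = 0.2654 x 0.03751 = 0.009955 mol.
Base is in excess by 0.009955 - 0.007332 = 0.002623 mol in a total volume of 0.06182 L.
[OH^-] = 0.002623/0.06182 = 0.04243 M, so pOH = 1.37 and pH = 14.00 - 1.37 = 12.63.

12.63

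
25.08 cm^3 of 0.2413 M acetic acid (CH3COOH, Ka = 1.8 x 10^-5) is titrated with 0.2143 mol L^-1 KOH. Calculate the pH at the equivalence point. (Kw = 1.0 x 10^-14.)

n(CH3COOH) = 0.2413 x 0.02508 = 0.006052 mol; V(KOH) at equivalence = 0.006052/0.2143 = 0.02824 L.
At equivalence all the acid is converted to CH3COO-; total volume = 0.02508 + 0.02824 = 0.05332 L, so [CH3COO-] = 0.006052/0.05332 = 0.1135 M.
Kb = Kw/Ka = 1.0e-14 / 1.8 x 10^-5 = 5.56e-10.
[OH^-] = sqrt(Kb x [CH3COO-]) = sqrt(5.56e-10 x 0.1135) = 7.94e-6 M.
pOH = 5.10, so pH = 14.00 - 5.10 = 8.90.

8.90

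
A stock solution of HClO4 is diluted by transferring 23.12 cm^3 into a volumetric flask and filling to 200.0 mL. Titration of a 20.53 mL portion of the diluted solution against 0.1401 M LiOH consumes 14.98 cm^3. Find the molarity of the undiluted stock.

0.884 M

n(LiOH) = 0.1401 x 0.01498 = 0.002099 mol.
n(HClO4) in the aliquot = 0.002099 mol.
[diluted HClO4] = 0.002099 / 0.02053 = 0.1022 M.
Dilution factor = 200.0/23.12 = 8.651, so [stock] = 0.1022 x 8.651 = 0.884 M.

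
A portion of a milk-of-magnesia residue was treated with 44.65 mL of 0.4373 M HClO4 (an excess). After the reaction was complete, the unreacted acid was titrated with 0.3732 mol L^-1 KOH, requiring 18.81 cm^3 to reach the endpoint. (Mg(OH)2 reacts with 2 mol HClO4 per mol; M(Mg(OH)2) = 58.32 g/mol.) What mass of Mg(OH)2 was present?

Total n(HClO4) added = 0.4373 x 0.04465 = 0.01953 mol.
n(KOH) used = 0.3732 x 0.01881 = 0.007020 mol, which equals the excess n(HClO4).
So n(HClO4) consumed by the sample = 0.01953 - 0.007020 = 0.01251 mol.
n(Mg(OH)2) = 0.01251 / 2 = 0.006253 mol.
mass = 0.006253 mol x 58.32 g/mol = 0.365 g.

0.365 g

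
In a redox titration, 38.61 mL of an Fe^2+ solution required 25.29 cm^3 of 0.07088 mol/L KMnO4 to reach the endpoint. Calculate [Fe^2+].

0.232 M

n(KMnO4) = 0.07088 x 0.02529 = 0.001793 mol.
From the balanced equation, 1 mol KMnO4 reacts with 5 mol Fe^2+, so n(Fe^2+) = 0.001793 x 5/1 = 0.008963 mol.
[Fe^2+] = 0.008963 / 0.03861 L = 0.232 M.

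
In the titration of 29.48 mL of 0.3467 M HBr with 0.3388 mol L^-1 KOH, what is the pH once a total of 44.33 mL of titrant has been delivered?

n(acid) = 0.3467 x 0.02948 = 0.01022 mol; n(KOH) added = 0.3388 x 0.04433 = 0.01502 mol.
Base is in excess by 0.01502 - 0.01022 = 0.004798 mol in a total volume of 0.07381 L.
[OH^-] = 0.004798/0.07381 = 0.06501 M, so pOH = 1.19 and pH = 14.00 - 1.19 = 12.81.

12.81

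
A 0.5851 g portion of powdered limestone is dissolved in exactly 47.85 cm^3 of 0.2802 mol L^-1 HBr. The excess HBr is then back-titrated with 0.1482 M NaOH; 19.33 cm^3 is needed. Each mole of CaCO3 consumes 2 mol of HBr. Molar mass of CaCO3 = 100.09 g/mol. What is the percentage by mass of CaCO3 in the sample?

90.2%

Total n(HBr) added = 0.2802 x 0.04785 = 0.01341 mol.
n(NaOH) used = 0.1482 x 0.01933 = 0.002865 mol, which equals the excess n(HBr).
So n(HBr) consumed by the sample = 0.01341 - 0.002865 = 0.01054 mol.
n(CaCO3) = 0.01054 / 2 = 0.005271 mol.
mass CaCO3 = 0.005271 x 100.09 = 0.5276 g, so %CaCO3 = 0.5276/0.5851 x 100 = 90.2%.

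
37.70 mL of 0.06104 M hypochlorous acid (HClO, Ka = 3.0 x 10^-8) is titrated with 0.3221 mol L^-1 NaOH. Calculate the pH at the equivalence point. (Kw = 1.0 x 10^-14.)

n(HClO) = 0.06104 x 0.03770 = 0.002301 mol; V(NaOH) at equivalence = 0.002301/0.3221 = 0.007144 L.
At equivalence all the acid is converted to ClO-; total volume = 0.03770 + 0.007144 = 0.04484 L, so [ClO-] = 0.002301/0.04484 = 0.05132 M.
Kb = Kw/Ka = 1.0e-14 / 3.0 x 10^-8 = 3.33e-7.
[OH^-] = sqrt(Kb x [ClO-]) = sqrt(3.33e-7 x 0.05132) = 0.000131 M.
pOH = 3.88, so pH = 14.00 - 3.88 = 10.12.

10.12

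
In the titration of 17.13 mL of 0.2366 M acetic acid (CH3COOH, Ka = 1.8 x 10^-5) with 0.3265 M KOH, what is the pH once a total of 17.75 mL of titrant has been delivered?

n(acid) = 0.2366 x 0.01713 = 0.004053 mol; n(KOH) added = 0.3265 x 0.01775 = 0.005795 mol.
Base is in excess by 0.005795 - 0.004053 = 0.001742 mol in a total volume of 0.03488 L.
[OH^-] = 0.001742/0.03488 = 0.04995 M, so pOH = 1.30 and pH = 14.00 - 1.30 = 12.70.

12.70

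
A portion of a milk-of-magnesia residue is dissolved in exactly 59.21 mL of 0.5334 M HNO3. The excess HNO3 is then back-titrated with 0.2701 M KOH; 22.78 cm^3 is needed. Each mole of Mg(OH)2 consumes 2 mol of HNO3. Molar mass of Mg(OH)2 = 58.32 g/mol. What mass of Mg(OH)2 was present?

0.742 g

Total n(HNO3) added = 0.5334 x 0.05921 = 0.03158 mol.
n(KOH) used = 0.2701 x 0.02278 = 0.006153 mol, which equals the excess n(HNO3).
So n(HNO3) consumed by the sample = 0.03158 - 0.006153 = 0.02543 mol.
n(Mg(OH)2) = 0.02543 / 2 = 0.01271 mol.
mass = 0.01271 mol x 58.32 g/mol = 0.742 g.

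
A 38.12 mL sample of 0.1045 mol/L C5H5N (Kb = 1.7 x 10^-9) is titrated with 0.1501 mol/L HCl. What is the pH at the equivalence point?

3.22

n(C5H5N) = 0.1045 x 0.03812 = 0.003984 mol; V(HCl) at equivalence = 0.003984/0.1501 = 0.02654 L.
At equivalence the base is fully converted to C5H5NH+; total volume = 0.06466 L, so [C5H5NH+] = 0.003984/0.06466 = 0.06161 M.
Ka(C5H5NH+) = Kw/Kb = 1.0e-14 / 1.7 x 10^-9 = 5.88e-6.
[H^+] = sqrt(Ka x [C5H5NH+]) = sqrt(5.88e-6 x 0.06161) = 0.000602 M.
pH = -log(0.000602) = 3.22.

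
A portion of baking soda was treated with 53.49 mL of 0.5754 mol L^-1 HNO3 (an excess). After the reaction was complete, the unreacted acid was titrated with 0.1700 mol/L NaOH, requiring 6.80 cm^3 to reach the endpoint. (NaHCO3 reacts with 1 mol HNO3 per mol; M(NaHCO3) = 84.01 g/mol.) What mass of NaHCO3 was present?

Total n(HNO3) added = 0.5754 x 0.05349 = 0.03078 mol.
n(NaOH) used = 0.1700 x 0.006800 = 0.001156 mol, which equals the excess n(HNO3).
So n(HNO3) consumed by the sample = 0.03078 - 0.001156 = 0.02962 mol.
n(NaHCO3) = 0.02962 / 1 = 0.02962 mol.
mass = 0.02962 mol x 84.01 g/mol = 2.49 g.

2.49 g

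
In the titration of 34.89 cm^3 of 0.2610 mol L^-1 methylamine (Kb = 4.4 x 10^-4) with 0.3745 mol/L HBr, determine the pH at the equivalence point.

n(CH3NH2) = 0.2610 x 0.03489 = 0.009106 mol; V(HBr) at equivalence = 0.009106/0.3745 = 0.02432 L.
At equivalence the base is fully converted to CH3NH3+; total volume = 0.05921 L, so [CH3NH3+] = 0.009106/0.05921 = 0.1538 M.
Ka(CH3NH3+) = Kw/Kb = 1.0e-14 / 4.4 x 10^-4 = 2.27e-11.
[H^+] = sqrt(Ka x [CH3NH3+]) = sqrt(2.27e-11 x 0.1538) = 1.87e-6 M.
pH = -log(1.87e-6) = 5.73.

5.73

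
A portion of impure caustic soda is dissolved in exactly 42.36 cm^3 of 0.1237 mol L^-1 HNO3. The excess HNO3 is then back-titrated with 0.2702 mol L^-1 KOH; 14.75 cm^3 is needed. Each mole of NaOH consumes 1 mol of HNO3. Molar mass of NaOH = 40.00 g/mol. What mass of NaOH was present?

0.0502 g

Total n(HNO3) added = 0.1237 x 0.04236 = 0.005240 mol.
n(KOH) used = 0.2702 x 0.01475 = 0.003985 mol, which equals the excess n(HNO3).
So n(HNO3) consumed by the sample = 0.005240 - 0.003985 = 0.001254 mol.
n(NaOH) = 0.001254 / 1 = 0.001254 mol.
mass = 0.001254 mol x 40.00 g/mol = 0.0502 g.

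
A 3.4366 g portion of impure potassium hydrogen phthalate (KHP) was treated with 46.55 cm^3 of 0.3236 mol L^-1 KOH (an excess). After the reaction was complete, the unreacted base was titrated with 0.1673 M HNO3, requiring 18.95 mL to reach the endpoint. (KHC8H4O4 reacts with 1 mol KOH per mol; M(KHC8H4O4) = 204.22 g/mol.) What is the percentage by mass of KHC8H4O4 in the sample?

70.7%

Total n(KOH) added = 0.3236 x 0.04655 = 0.01506 mol.
n(HNO3) used = 0.1673 x 0.01895 = 0.003170 mol, which equals the excess n(KOH).
So n(KOH) consumed by the sample = 0.01506 - 0.003170 = 0.01189 mol.
n(KHC8H4O4) = 0.01189 / 1 = 0.01189 mol.
mass KHC8H4O4 = 0.01189 x 204.22 = 2.429 g, so %KHC8H4O4 = 2.429/3.4366 x 100 = 70.7%.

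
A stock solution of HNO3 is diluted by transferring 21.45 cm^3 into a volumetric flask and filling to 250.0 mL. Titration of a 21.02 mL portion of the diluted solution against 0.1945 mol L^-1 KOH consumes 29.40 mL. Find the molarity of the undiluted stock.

3.17 M

n(KOH) = 0.1945 x 0.02940 = 0.005718 mol.
n(HNO3) in the aliquot = 0.005718 mol.
[diluted HNO3] = 0.005718 / 0.02102 = 0.2720 M.
Dilution factor = 250.0/21.45 = 11.66, so [stock] = 0.2720 x 11.66 = 3.17 M.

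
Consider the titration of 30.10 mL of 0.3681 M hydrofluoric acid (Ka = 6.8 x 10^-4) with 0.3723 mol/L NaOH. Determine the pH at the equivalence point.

n(HF) = 0.3681 x 0.03010 = 0.01108 mol; V(NaOH) at equivalence = 0.01108/0.3723 = 0.02976 L.
At equivalence all the acid is converted to F-; total volume = 0.03010 + 0.02976 = 0.05986 L, so [F-] = 0.01108/0.05986 = 0.1851 M.
Kb = Kw/Ka = 1.0e-14 / 6.8 x 10^-4 = 1.47e-11.
[OH^-] = sqrt(Kb x [F-]) = sqrt(1.47e-11 x 0.1851) = 1.65e-6 M.
pOH = 5.78, so pH = 14.00 - 5.78 = 8.22.

8.22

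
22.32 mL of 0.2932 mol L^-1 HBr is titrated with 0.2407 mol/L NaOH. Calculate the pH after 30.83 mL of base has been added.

12.22

n(acid) = 0.2932 x 0.02232 = 0.006544 mol; n(NaOH) added = 0.2407 x 0.03083 = 0.007421 mol.
Base is in excess by 0.007421 - 0.006544 = 0.0008766 mol in a total volume of 0.05315 L.
[OH^-] = 0.0008766/0.05315 = 0.01649 M, so pOH = 1.78 and pH = 14.00 - 1.78 = 12.22.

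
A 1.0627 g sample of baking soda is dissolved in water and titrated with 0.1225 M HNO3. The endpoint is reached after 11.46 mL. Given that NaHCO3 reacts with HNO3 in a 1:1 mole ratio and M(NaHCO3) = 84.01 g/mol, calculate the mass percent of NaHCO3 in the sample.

n(HNO3) = 0.1225 x 0.01146 = 0.001404 mol.
n(NaHCO3) = 0.001404 / 1 = 0.001404 mol.
mass of NaHCO3 = 0.001404 x 84.01 = 0.1179 g.
% purity = 0.1179 / 1.0627 x 100 = 11.1%.

11.1%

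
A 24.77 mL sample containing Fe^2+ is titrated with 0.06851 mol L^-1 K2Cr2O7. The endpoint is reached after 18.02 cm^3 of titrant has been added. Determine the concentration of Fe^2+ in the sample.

n(K2Cr2O7) = 0.06851 x 0.01802 = 0.001235 mol.
From the balanced equation, 1 mol K2Cr2O7 reacts with 6 mol Fe^2+, so n(Fe^2+) = 0.001235 x 6/1 = 0.007407 mol.
[Fe^2+] = 0.007407 / 0.02477 L = 0.299 M.

0.299 M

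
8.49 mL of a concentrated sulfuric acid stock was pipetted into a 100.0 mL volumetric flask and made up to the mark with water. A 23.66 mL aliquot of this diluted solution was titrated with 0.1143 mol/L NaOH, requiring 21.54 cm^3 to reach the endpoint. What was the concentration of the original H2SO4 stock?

0.613 M

n(NaOH) = 0.1143 x 0.02154 = 0.002462 mol.
n(H2SO4) in the aliquot = 0.002462 x 1/2 = 0.001231 mol.
[diluted H2SO4] = 0.001231 / 0.02366 = 0.05203 M.
Dilution factor = 100.0/8.490 = 11.78, so [stock] = 0.05203 x 11.78 = 0.613 M.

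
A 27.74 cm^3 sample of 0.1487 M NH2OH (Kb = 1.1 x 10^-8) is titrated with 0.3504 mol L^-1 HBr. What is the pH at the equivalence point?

n(NH2OH) = 0.1487 x 0.02774 = 0.004125 mol; V(HBr) at equivalence = 0.004125/0.3504 = 0.01177 L.
At equivalence the base is fully converted to NH3OH+; total volume = 0.03951 L, so [NH3OH+] = 0.004125/0.03951 = 0.1044 M.
Ka(NH3OH+) = Kw/Kb = 1.0e-14 / 1.1 x 10^-8 = 9.09e-7.
[H^+] = sqrt(Ka x [NH3OH+]) = sqrt(9.09e-7 x 0.1044) = 0.000308 M.
pH = -log(0.000308) = 3.51.

3.51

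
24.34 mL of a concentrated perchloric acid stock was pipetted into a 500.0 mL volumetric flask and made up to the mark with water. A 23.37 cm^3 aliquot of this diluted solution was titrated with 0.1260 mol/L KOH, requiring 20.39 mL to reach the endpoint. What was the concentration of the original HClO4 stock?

2.26 M

n(KOH) = 0.1260 x 0.02039 = 0.002569 mol.
n(HClO4) in the aliquot = 0.002569 mol.
[diluted HClO4] = 0.002569 / 0.02337 = 0.1099 M.
Dilution factor = 500.0/24.34 = 20.54, so [stock] = 0.1099 x 20.54 = 2.26 M.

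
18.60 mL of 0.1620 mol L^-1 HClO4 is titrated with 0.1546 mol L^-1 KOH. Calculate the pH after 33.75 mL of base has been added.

12.62

n(acid) = 0.1620 x 0.01860 = 0.003013 mol; n(KOH) added = 0.1546 x 0.03375 = 0.005218 mol.
Base is in excess by 0.005218 - 0.003013 = 0.002205 mol in a total volume of 0.05235 L.
[OH^-] = 0.002205/0.05235 = 0.04211 M, so pOH = 1.38 and pH = 14.00 - 1.38 = 12.62.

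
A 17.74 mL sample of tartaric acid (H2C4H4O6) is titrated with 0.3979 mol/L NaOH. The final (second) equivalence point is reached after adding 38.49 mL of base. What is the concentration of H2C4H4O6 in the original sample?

n(NaOH) = 0.3979 x 0.03849 = 0.01532 mol.
At the final (second) equivalence point, 2 mol OH^- react per mol H2C4H4O6, so n(H2C4H4O6) = 0.01532 / 2 = 0.007658 mol.
[H2C4H4O6] = 0.007658 / 0.01774 L = 0.432 M.

0.432 M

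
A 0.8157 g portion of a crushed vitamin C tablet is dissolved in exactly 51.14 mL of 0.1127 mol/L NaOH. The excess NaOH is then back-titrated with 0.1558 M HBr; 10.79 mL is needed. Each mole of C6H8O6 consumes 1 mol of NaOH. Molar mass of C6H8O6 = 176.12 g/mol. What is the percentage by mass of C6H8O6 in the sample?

88.1%

Total n(NaOH) added = 0.1127 x 0.05114 = 0.005763 mol.
n(HBr) used = 0.1558 x 0.01079 = 0.001681 mol, which equals the excess n(NaOH).
So n(NaOH) consumed by the sample = 0.005763 - 0.001681 = 0.004082 mol.
n(C6H8O6) = 0.004082 / 1 = 0.004082 mol.
mass C6H8O6 = 0.004082 x 176.12 = 0.7190 g, so %C6H8O6 = 0.7190/0.8157 x 100 = 88.1%.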